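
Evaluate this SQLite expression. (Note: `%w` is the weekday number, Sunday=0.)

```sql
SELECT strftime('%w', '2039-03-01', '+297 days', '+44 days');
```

First apply '+297 days', '+44 days': 2039-03-01 → 2040-02-05.
2040-02-05 is a Sunday; with Sunday=0 that is 0.

0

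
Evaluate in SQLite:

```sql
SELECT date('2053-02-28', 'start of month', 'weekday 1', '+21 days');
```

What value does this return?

`start of month` rewinds 2053-02-28 to 2053-02-01.
`weekday 1` advances to the next Monday; 2053-02-01 is a Saturday, so it moves forward to 2053-02-03.
Advancing 21 more days within February lands on 2053-02-24.

2053-02-24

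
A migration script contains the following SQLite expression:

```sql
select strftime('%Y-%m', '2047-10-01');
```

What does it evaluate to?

`%Y-%m` extracts the year-month: 2047-10.

2047-10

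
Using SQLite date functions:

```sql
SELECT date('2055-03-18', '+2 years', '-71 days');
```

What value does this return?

Adding +2 years to 2055-03-18 gives 2057-03-18.
Applying '-71 days' to 2057-03-18: counting 71 days back gives 2057-01-06.

2057-01-06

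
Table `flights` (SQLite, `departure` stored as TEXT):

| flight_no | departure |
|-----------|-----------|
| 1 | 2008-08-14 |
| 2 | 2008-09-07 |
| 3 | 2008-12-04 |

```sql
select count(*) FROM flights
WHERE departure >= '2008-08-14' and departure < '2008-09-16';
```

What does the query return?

2

Rows in [2008-08-14, 2008-09-16): 2008-08-14, 2008-09-07 → 2 rows.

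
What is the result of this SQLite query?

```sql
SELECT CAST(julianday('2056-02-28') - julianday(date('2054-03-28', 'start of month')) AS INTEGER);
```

729

`start of month` rewinds 2054-03-28 to 2054-03-01.
30 days remain in March 2054 after the 1st (31 − 1).
Full months from April 2054 through January 2056 contribute their day counts.
Then 28 days into February 2056.
Total: 30 + 30 + 31 + 30 + 31 + 31 + 30 + 31 + 30 + 31 + 31 + 28 + 31 + 30 + 31 + 30 + 31 + 31 + 30 + 31 + 30 + 31 + 31 + 28 = 729.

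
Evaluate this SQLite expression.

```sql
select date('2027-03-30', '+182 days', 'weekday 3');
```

2027-09-29

Applying '+182 days' to 2027-03-30: counting 182 days forward gives 2027-09-28.
`weekday 3` advances to the next Wednesday; 2027-09-28 is a Tuesday, so it moves forward to 2027-09-29.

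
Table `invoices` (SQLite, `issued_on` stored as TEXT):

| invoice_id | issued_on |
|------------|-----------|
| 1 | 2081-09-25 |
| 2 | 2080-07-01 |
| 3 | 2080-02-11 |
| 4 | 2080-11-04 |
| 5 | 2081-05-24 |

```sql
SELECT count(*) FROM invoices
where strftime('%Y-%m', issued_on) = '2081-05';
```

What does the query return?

Rows with year-month 2081-05: 2081-05-24 → 1.

1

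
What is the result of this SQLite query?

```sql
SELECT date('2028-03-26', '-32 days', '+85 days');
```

2028-05-18

Going back 26 days from 2028-03-26 reaches 2028-02-29 (last day of February, 29 days).
Going back 6 days within February lands on 2028-02-23.
Applying '+85 days' to 2028-02-23: counting 85 days forward gives 2028-05-18.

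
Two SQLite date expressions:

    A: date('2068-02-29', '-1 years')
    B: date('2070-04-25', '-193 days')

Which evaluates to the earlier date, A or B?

A = 2067-03-01.
B = 2069-10-14.
A is earlier.

A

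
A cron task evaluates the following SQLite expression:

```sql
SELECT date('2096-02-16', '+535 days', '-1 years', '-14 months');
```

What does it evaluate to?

2095-06-04

Applying '+535 days' to 2096-02-16: counting 535 days forward gives 2097-08-04.
Adding -1 year to 2097-08-04 gives 2096-08-04.
Adding -14 months to 2096-08-04 gives 2095-06-04.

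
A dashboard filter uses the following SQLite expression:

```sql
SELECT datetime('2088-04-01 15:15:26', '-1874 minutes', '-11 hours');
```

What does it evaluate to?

1874 minutes = 31h 14m; -1874 minutes from 2088-04-01 15:15:26 is 2088-03-31 08:01:26 (crosses midnight).
-11 hours from 2088-03-31 08:01:26 is 2088-03-30 21:01:26 (crosses midnight).

2088-03-30 21:01:26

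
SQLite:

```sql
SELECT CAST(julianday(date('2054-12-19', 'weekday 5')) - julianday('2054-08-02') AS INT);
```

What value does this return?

`weekday 5` advances to the next Friday; 2054-12-19 is a Saturday, so it moves forward to 2054-12-25.
29 days remain in August 2054 after the 2nd (31 − 2).
September 2054: 30 days.
October 2054: 31 days.
November 2054: 30 days.
Then 25 days into December 2054.
Total: 29 + 30 + 31 + 30 + 25 = 145.

145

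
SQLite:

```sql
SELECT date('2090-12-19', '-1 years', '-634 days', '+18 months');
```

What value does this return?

Adding -1 year to 2090-12-19 gives 2089-12-19.
Applying '-634 days' to 2089-12-19: counting 634 days back gives 2088-03-25.
Adding +18 months to 2088-03-25 gives 2089-09-25.

2089-09-25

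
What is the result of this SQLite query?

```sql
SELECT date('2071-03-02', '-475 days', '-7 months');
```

Applying '-475 days' to 2071-03-02: counting 475 days back gives 2069-11-12.
Adding -7 months to 2069-11-12 gives 2069-04-12.

2069-04-12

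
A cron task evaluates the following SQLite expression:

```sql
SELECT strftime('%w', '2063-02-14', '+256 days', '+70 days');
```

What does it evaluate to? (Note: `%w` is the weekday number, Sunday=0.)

0

First apply '+256 days', '+70 days': 2063-02-14 → 2064-01-06.
2064-01-06 is a Sunday; with Sunday=0 that is 0.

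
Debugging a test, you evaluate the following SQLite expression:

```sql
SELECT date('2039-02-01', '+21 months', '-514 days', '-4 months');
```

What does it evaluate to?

Adding +21 months to 2039-02-01 gives 2040-11-01.
Applying '-514 days' to 2040-11-01: counting 514 days back gives 2039-06-06.
Adding -4 months to 2039-06-06 gives 2039-02-06.

2039-02-06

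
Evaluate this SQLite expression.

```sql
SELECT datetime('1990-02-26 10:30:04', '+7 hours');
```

1990-02-26 17:30:04

+7 hours from 1990-02-26 10:30:04 is 1990-02-26 17:30:04.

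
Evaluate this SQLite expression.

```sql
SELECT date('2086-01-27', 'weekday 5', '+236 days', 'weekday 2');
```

`weekday 5` advances to the next Friday; 2086-01-27 is a Sunday, so it moves forward to 2086-02-01.
Applying '+236 days' to 2086-02-01: counting 236 days forward gives 2086-09-25.
`weekday 2` advances to the next Tuesday; 2086-09-25 is a Wednesday, so it moves forward to 2086-10-01.

2086-10-01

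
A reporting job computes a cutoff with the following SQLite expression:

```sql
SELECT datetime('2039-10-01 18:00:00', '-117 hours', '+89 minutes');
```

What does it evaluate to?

-117 hours from 2039-10-01 18:00:00 is 2039-09-26 21:00:00 (crosses midnight).
89 minutes = 1h 29m; +89 minutes from 2039-09-26 21:00:00 is 2039-09-26 22:29:00.

2039-09-26 22:29:00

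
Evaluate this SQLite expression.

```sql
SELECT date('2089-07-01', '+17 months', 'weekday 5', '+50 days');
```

2091-01-20

Adding +17 months to 2089-07-01 gives 2090-12-01.
`weekday 5` advances to the next Friday; 2090-12-01 is already a Friday, so it stays at 2090-12-01.
Applying '+50 days' to 2090-12-01: counting 50 days forward gives 2091-01-20.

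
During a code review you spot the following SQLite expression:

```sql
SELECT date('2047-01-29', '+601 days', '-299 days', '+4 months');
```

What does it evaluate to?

Applying '+601 days' to 2047-01-29: counting 601 days forward gives 2048-09-21.
Applying '-299 days' to 2048-09-21: counting 299 days back gives 2047-11-27.
Adding +4 months to 2047-11-27 gives 2048-03-27.

2048-03-27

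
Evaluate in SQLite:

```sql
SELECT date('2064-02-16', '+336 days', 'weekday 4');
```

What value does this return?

2065-01-22

Applying '+336 days' to 2064-02-16: counting 336 days forward gives 2065-01-17.
`weekday 4` advances to the next Thursday; 2065-01-17 is a Saturday, so it moves forward to 2065-01-22.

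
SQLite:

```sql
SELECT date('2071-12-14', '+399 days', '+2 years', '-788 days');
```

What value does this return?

Applying '+399 days' to 2071-12-14: counting 399 days forward gives 2073-01-16.
Adding +2 years to 2073-01-16 gives 2075-01-16.
Applying '-788 days' to 2075-01-16: counting 788 days back gives 2072-11-19.

2072-11-19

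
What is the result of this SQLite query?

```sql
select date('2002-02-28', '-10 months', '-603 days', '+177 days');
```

2000-02-27

Adding -10 months to 2002-02-28 gives 2001-04-28.
Applying '-603 days' to 2001-04-28: counting 603 days back gives 1999-09-03.
Applying '+177 days' to 1999-09-03: counting 177 days forward gives 2000-02-27.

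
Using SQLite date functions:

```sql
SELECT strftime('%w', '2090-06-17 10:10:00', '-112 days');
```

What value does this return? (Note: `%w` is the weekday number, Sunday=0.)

First apply '-112 days': 2090-06-17 10:10:00 → 2090-02-25 10:10:00.
2090-02-25 is a Saturday; with Sunday=0 that is 6.

6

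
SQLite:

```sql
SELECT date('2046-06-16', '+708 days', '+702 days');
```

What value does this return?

2050-04-26

Applying '+708 days' to 2046-06-16: counting 708 days forward gives 2048-05-24.
Applying '+702 days' to 2048-05-24: counting 702 days forward gives 2050-04-26.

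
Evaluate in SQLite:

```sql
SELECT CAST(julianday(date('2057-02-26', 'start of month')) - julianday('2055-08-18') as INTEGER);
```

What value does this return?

533

`start of month` rewinds 2057-02-26 to 2057-02-01.
13 days remain in August 2055 after the 18th (31 − 18).
Full months from September 2055 through January 2057 contribute their day counts.
Then 1 day into February 2057.
Total: 13 + 30 + 31 + 30 + 31 + 31 + 29 + 31 + 30 + 31 + 30 + 31 + 31 + 30 + 31 + 30 + 31 + 31 + 1 = 533.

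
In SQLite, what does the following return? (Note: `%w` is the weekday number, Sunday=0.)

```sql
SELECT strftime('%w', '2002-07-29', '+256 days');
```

5

First apply '+256 days': 2002-07-29 → 2003-04-11.
2003-04-11 is a Friday; with Sunday=0 that is 5.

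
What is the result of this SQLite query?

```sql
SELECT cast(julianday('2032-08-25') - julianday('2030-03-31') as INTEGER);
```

878

0 days remain in March 2030 after the 31st (31 − 31).
Full months from April 2030 through July 2032 contribute their day counts.
Then 25 days into August 2032.
Total: 0 + 30 + 31 + 30 + 31 + 31 + 30 + 31 + 30 + 31 + 31 + 28 + 31 + 30 + 31 + 30 + 31 + 31 + 30 + 31 + 30 + 31 + 31 + 29 + 31 + 30 + 31 + 30 + 31 + 25 = 878.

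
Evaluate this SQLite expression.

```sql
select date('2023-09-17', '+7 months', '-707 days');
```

2022-05-11

Adding +7 months to 2023-09-17 gives 2024-04-17.
Applying '-707 days' to 2024-04-17: counting 707 days back gives 2022-05-11.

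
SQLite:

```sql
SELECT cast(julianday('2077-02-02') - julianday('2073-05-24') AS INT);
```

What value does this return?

7 days remain in May 2073 after the 24th (31 − 24).
Full months from June 2073 through January 2077 contribute their day counts.
Then 2 days into February 2077.
Total: 7 + 30 + 31 + 31 + 30 + 31 + 30 + 31 + 31 + 28 + 31 + 30 + 31 + 30 + 31 + 31 + 30 + 31 + 30 + 31 + 31 + 28 + 31 + 30 + 31 + 30 + 31 + 31 + 30 + 31 + 30 + 31 + 31 + 29 + 31 + 30 + 31 + 30 + 31 + 31 + 30 + 31 + 30 + 31 + 31 + 2 = 1350.

1350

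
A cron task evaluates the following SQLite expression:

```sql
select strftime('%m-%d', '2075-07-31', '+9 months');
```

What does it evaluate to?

First apply '+9 months': 2075-07-31 → 2076-05-01.
`%m-%d` extracts the month-day: 05-01.

05-01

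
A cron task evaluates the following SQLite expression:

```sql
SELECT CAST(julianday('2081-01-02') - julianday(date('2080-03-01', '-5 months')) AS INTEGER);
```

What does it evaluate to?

459

Adding -5 months to 2080-03-01 gives 2079-10-01.
30 days remain in October 2079 after the 1st (31 − 1).
Full months from November 2079 through December 2080 contribute their day counts.
Then 2 days into January 2081.
Total: 30 + 30 + 31 + 31 + 29 + 31 + 30 + 31 + 30 + 31 + 31 + 30 + 31 + 30 + 31 + 2 = 459.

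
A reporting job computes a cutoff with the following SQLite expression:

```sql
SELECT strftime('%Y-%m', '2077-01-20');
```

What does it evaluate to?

`%Y-%m` extracts the year-month: 2077-01.

2077-01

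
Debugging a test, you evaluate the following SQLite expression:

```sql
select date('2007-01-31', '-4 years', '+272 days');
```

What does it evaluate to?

2003-10-30

Adding -4 years to 2007-01-31 gives 2003-01-31.
Applying '+272 days' to 2003-01-31: counting 272 days forward gives 2003-10-30.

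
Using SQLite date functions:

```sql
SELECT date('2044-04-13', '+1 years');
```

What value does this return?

Adding +1 year to 2044-04-13 gives 2045-04-13.

2045-04-13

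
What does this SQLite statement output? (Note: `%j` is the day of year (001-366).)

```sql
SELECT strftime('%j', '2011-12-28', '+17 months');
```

First apply '+17 months': 2011-12-28 → 2013-05-28.
Day-of-year for 2013-05-28: days since 2013-01-01 inclusive = 148, zero-padded to 148.

148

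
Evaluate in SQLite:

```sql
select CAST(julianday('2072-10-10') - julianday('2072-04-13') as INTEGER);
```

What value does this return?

180

17 days remain in April 2072 after the 13th (30 − 13).
May 2072: 31 days.
June 2072: 30 days.
July 2072: 31 days.
August 2072: 31 days.
September 2072: 30 days.
Then 10 days into October 2072.
Total: 17 + 31 + 30 + 31 + 31 + 30 + 10 = 180.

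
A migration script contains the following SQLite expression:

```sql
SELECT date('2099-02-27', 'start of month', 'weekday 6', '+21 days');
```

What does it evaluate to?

2099-02-28

`start of month` rewinds 2099-02-27 to 2099-02-01.
`weekday 6` advances to the next Saturday; 2099-02-01 is a Sunday, so it moves forward to 2099-02-07.
Advancing 21 more days within February lands on 2099-02-28.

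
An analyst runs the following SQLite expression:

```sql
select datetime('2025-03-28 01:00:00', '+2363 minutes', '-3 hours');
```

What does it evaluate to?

2363 minutes = 39h 23m; +2363 minutes from 2025-03-28 01:00:00 is 2025-03-29 16:23:00 (crosses midnight).
-3 hours from 2025-03-29 16:23:00 is 2025-03-29 13:23:00.

2025-03-29 13:23:00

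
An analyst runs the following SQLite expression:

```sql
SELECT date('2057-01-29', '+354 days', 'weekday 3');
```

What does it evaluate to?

2058-01-23

Applying '+354 days' to 2057-01-29: counting 354 days forward gives 2058-01-18.
`weekday 3` advances to the next Wednesday; 2058-01-18 is a Friday, so it moves forward to 2058-01-23.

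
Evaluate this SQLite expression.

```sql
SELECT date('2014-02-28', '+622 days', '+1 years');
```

2016-11-12

Applying '+622 days' to 2014-02-28: counting 622 days forward gives 2015-11-12.
Adding +1 year to 2015-11-12 gives 2016-11-12.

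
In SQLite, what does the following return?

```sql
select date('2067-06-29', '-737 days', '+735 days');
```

Applying '-737 days' to 2067-06-29: counting 737 days back gives 2065-06-22.
Applying '+735 days' to 2065-06-22: counting 735 days forward gives 2067-06-27.

2067-06-27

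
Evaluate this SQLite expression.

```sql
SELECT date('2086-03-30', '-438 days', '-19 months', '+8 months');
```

2084-02-16

Applying '-438 days' to 2086-03-30: counting 438 days back gives 2085-01-16.
Adding -19 months to 2085-01-16 gives 2083-06-16.
Adding +8 months to 2083-06-16 gives 2084-02-16.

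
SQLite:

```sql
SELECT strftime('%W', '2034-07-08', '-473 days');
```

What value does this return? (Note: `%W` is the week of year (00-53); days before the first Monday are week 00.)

First apply '-473 days': 2034-07-08 → 2033-03-22.
2033-03-22 is a Tuesday. SQLite's %W counts Mondays since the year started; the result is 12.

12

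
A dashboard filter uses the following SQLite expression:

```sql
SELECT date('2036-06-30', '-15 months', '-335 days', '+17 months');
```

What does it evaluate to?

Adding -15 months to 2036-06-30 gives 2035-03-30.
Applying '-335 days' to 2035-03-30: counting 335 days back gives 2034-04-29.
Adding +17 months to 2034-04-29 gives 2035-09-29.

2035-09-29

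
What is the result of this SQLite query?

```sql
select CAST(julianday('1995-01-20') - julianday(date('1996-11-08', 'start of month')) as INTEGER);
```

`start of month` rewinds 1996-11-08 to 1996-11-01.
11 days remain in January 1995 after the 20th (31 − 20).
Full months from February 1995 through October 1996 contribute their day counts.
Then 1 day into November 1996.
Total: 11 + 28 + 31 + 30 + 31 + 30 + 31 + 31 + 30 + 31 + 30 + 31 + 31 + 29 + 31 + 30 + 31 + 30 + 31 + 31 + 30 + 31 + 1 = 651.
The subtraction is earlier − later, so the result is −651 → -651.

-651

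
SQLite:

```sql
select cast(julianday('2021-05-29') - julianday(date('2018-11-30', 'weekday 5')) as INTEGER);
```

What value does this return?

911

`weekday 5` advances to the next Friday; 2018-11-30 is already a Friday, so it stays at 2018-11-30.
0 days remain in November 2018 after the 30th (30 − 30).
Full months from December 2018 through April 2021 contribute their day counts.
Then 29 days into May 2021.
Total: 0 + 31 + 31 + 28 + 31 + 30 + 31 + 30 + 31 + 31 + 30 + 31 + 30 + 31 + 31 + 29 + 31 + 30 + 31 + 30 + 31 + 31 + 30 + 31 + 30 + 31 + 31 + 28 + 31 + 30 + 29 = 911.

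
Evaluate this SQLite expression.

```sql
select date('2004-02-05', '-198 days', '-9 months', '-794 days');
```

Applying '-198 days' to 2004-02-05: counting 198 days back gives 2003-07-22.
Adding -9 months to 2003-07-22 gives 2002-10-22.
Applying '-794 days' to 2002-10-22: counting 794 days back gives 2000-08-19.

2000-08-19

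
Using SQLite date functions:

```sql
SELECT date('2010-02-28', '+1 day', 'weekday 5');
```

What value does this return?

2010-03-05

February 2010 has 28 days; 0 remain after the 28th, so 1 days reach 2010-03-01.
`weekday 5` advances to the next Friday; 2010-03-01 is a Monday, so it moves forward to 2010-03-05.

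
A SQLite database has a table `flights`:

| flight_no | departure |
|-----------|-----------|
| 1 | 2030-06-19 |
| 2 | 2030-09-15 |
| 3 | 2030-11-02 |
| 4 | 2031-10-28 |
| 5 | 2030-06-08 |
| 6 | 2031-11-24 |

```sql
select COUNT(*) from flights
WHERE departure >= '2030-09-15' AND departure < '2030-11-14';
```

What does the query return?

Rows in [2030-09-15, 2030-11-14): 2030-09-15, 2030-11-02 → 2 rows.

2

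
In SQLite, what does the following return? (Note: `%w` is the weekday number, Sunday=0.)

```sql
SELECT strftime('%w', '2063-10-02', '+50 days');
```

First apply '+50 days': 2063-10-02 → 2063-11-21.
2063-11-21 is a Wednesday; with Sunday=0 that is 3.

3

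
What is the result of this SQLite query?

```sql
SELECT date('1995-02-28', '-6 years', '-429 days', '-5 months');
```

1987-07-27

Adding -6 years to 1995-02-28 gives 1989-02-28.
Applying '-429 days' to 1989-02-28: counting 429 days back gives 1987-12-27.
Adding -5 months to 1987-12-27 gives 1987-07-27.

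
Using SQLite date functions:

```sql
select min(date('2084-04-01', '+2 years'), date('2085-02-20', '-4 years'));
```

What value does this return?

date('2084-04-01', '+2 years') → 2086-04-01.
date('2085-02-20', '-4 years') → 2081-02-20.
Earlier of the two is 2081-02-20.

2081-02-20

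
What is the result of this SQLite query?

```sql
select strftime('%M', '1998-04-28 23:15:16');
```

15

`%M` extracts the 2-digit minute: 15.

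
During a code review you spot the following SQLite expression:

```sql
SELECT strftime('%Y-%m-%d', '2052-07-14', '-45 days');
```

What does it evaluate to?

First apply '-45 days': 2052-07-14 → 2052-05-30.
`%Y-%m-%d` extracts the ISO date: 2052-05-30.

2052-05-30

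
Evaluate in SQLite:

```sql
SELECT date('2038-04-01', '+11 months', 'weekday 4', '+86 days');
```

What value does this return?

2039-05-28

Adding +11 months to 2038-04-01 gives 2039-03-01.
`weekday 4` advances to the next Thursday; 2039-03-01 is a Tuesday, so it moves forward to 2039-03-03.
Applying '+86 days' to 2039-03-03: counting 86 days forward gives 2039-05-28.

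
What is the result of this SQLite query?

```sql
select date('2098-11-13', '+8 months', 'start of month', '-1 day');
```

Adding +8 months to 2098-11-13 gives 2099-07-13.
`start of month` rewinds 2099-07-13 to 2099-07-01.
Going back 1 day from 2099-07-01 reaches 2099-06-30 (last day of June, 30 days).

2099-06-30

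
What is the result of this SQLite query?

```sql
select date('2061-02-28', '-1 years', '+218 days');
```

2060-10-03

Adding -1 year to 2061-02-28 gives 2060-02-28.
Applying '+218 days' to 2060-02-28: counting 218 days forward gives 2060-10-03.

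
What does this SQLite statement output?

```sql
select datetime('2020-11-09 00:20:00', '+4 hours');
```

+4 hours from 2020-11-09 00:20:00 is 2020-11-09 04:20:00.

2020-11-09 04:20:00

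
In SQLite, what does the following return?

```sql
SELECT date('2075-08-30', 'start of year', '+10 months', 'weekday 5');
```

2075-11-01

`start of year` rewinds 2075-08-30 to 2075-01-01.
Adding +10 months to 2075-01-01 gives 2075-11-01.
`weekday 5` advances to the next Friday; 2075-11-01 is already a Friday, so it stays at 2075-11-01.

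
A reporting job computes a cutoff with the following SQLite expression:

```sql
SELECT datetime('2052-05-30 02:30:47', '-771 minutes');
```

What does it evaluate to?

771 minutes = 12h 51m; -771 minutes from 2052-05-30 02:30:47 is 2052-05-29 13:39:47 (crosses midnight).

2052-05-29 13:39:47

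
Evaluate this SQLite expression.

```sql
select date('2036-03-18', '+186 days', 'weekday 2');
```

2036-09-23

Applying '+186 days' to 2036-03-18: counting 186 days forward gives 2036-09-20.
`weekday 2` advances to the next Tuesday; 2036-09-20 is a Saturday, so it moves forward to 2036-09-23.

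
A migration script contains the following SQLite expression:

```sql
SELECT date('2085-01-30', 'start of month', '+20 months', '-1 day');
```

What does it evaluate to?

2086-08-31

`start of month` rewinds 2085-01-30 to 2085-01-01.
Adding +20 months to 2085-01-01 gives 2086-09-01.
Going back 1 day from 2086-09-01 reaches 2086-08-31 (last day of August, 31 days).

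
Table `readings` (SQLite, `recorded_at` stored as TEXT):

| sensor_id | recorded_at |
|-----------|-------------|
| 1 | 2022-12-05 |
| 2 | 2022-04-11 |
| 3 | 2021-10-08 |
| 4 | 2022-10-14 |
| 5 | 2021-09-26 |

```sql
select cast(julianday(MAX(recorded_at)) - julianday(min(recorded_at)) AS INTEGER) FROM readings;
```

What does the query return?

MIN = 2021-09-26, MAX = 2022-12-05.
4 days remain in September 2021 after the 26th (30 − 26).
Full months from October 2021 through November 2022 contribute their day counts.
Then 5 days into December 2022.
Total: 4 + 31 + 30 + 31 + 31 + 28 + 31 + 30 + 31 + 30 + 31 + 31 + 30 + 31 + 30 + 5 = 435.

435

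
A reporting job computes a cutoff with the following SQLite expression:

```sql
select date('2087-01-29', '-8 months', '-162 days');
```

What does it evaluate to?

Adding -8 months to 2087-01-29 gives 2086-05-29.
Applying '-162 days' to 2086-05-29: counting 162 days back gives 2085-12-18.

2085-12-18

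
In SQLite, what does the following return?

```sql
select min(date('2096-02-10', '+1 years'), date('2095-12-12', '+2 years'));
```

date('2096-02-10', '+1 years') → 2097-02-10.
date('2095-12-12', '+2 years') → 2097-12-12.
Earlier of the two is 2097-02-10.

2097-02-10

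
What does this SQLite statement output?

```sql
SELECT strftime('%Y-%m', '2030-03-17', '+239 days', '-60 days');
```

First apply '+239 days', '-60 days': 2030-03-17 → 2030-09-12.
`%Y-%m` extracts the year-month: 2030-09.

2030-09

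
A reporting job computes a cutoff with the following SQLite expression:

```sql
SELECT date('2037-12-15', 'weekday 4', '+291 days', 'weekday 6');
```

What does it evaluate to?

2038-10-09

`weekday 4` advances to the next Thursday; 2037-12-15 is a Tuesday, so it moves forward to 2037-12-17.
Applying '+291 days' to 2037-12-17: counting 291 days forward gives 2038-10-04.
`weekday 6` advances to the next Saturday; 2038-10-04 is a Monday, so it moves forward to 2038-10-09.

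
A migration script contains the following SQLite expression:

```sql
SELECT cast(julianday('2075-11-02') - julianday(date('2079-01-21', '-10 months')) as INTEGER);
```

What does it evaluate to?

Adding -10 months to 2079-01-21 gives 2078-03-21.
28 days remain in November 2075 after the 2nd (30 − 2).
Full months from December 2075 through February 2078 contribute their day counts.
Then 21 days into March 2078.
Total: 28 + 31 + 31 + 29 + 31 + 30 + 31 + 30 + 31 + 31 + 30 + 31 + 30 + 31 + 31 + 28 + 31 + 30 + 31 + 30 + 31 + 31 + 30 + 31 + 30 + 31 + 31 + 28 + 21 = 870.
The subtraction is earlier − later, so the result is −870 → -870.

-870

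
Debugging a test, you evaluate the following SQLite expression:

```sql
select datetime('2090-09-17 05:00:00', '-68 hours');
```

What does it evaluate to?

2090-09-14 09:00:00

-68 hours from 2090-09-17 05:00:00 is 2090-09-14 09:00:00 (crosses midnight).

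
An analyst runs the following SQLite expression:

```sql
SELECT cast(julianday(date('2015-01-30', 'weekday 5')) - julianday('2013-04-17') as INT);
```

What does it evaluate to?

653

`weekday 5` advances to the next Friday; 2015-01-30 is already a Friday, so it stays at 2015-01-30.
13 days remain in April 2013 after the 17th (30 − 17).
Full months from May 2013 through December 2014 contribute their day counts.
Then 30 days into January 2015.
Total: 13 + 31 + 30 + 31 + 31 + 30 + 31 + 30 + 31 + 31 + 28 + 31 + 30 + 31 + 30 + 31 + 31 + 30 + 31 + 30 + 31 + 30 = 653.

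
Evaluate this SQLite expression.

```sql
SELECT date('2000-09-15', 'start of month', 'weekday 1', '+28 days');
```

`start of month` rewinds 2000-09-15 to 2000-09-01.
`weekday 1` advances to the next Monday; 2000-09-01 is a Friday, so it moves forward to 2000-09-04.
September 2000 has 30 days; 26 remain after the 4th, so 27 days reach 2000-10-01.
Advancing 1 more day within October lands on 2000-10-02.

2000-10-02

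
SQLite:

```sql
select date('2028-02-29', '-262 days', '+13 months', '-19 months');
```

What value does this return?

2026-12-12

Applying '-262 days' to 2028-02-29: counting 262 days back gives 2027-06-12.
Adding +13 months to 2027-06-12 gives 2028-07-12.
Adding -19 months to 2028-07-12 gives 2026-12-12.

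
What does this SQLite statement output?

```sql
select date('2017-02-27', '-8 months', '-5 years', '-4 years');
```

2007-06-27

Adding -8 months to 2017-02-27 gives 2016-06-27.
Adding -5 years to 2016-06-27 gives 2011-06-27.
Adding -4 years to 2011-06-27 gives 2007-06-27.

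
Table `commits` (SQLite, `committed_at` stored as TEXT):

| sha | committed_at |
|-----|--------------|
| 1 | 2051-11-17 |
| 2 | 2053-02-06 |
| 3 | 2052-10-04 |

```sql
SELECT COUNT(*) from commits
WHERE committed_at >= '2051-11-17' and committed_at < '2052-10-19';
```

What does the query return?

2

Rows in [2051-11-17, 2052-10-19): 2051-11-17, 2052-10-04 → 2 rows.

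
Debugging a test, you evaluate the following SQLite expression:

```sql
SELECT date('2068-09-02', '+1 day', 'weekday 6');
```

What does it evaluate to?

2068-09-08

Advancing 1 more day within September lands on 2068-09-03.
`weekday 6` advances to the next Saturday; 2068-09-03 is a Monday, so it moves forward to 2068-09-08.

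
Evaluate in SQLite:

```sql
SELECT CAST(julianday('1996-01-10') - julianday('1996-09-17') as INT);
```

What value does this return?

21 days remain in January 1996 after the 10th (31 − 10).
Full months from February 1996 through August 1996 contribute their day counts.
Then 17 days into September 1996.
Total: 21 + 29 + 31 + 30 + 31 + 30 + 31 + 31 + 17 = 251.
The subtraction is earlier − later, so the result is −251 → -251.

-251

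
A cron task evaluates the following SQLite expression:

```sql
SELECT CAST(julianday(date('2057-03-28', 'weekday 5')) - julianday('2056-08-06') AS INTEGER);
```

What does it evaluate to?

236

`weekday 5` advances to the next Friday; 2057-03-28 is a Wednesday, so it moves forward to 2057-03-30.
25 days remain in August 2056 after the 6th (31 − 6).
Full months from September 2056 through February 2057 contribute their day counts.
Then 30 days into March 2057.
Total: 25 + 30 + 31 + 30 + 31 + 31 + 28 + 30 = 236.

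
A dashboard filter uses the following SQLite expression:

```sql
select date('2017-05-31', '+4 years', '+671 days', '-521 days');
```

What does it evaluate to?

Adding +4 years to 2017-05-31 gives 2021-05-31.
Applying '+671 days' to 2021-05-31: counting 671 days forward gives 2023-04-02.
Applying '-521 days' to 2023-04-02: counting 521 days back gives 2021-10-28.

2021-10-28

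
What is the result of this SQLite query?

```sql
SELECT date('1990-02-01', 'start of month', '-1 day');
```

`start of month` rewinds 1990-02-01 to 1990-02-01.
Going back 1 day from 1990-02-01 reaches 1990-01-31 (last day of January, 31 days).

1990-01-31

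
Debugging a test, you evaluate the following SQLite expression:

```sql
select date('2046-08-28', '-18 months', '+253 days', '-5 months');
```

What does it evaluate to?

Adding -18 months to 2046-08-28 gives 2045-02-28.
Applying '+253 days' to 2045-02-28: counting 253 days forward gives 2045-11-08.
Adding -5 months to 2045-11-08 gives 2045-06-08.

2045-06-08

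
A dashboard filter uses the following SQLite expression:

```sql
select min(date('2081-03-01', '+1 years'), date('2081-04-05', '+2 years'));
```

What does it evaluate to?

2082-03-01

date('2081-03-01', '+1 years') → 2082-03-01.
date('2081-04-05', '+2 years') → 2083-04-05.
Earlier of the two is 2082-03-01.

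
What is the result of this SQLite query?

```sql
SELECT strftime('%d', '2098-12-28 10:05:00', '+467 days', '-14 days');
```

First apply '+467 days', '-14 days': 2098-12-28 10:05:00 → 2100-03-26 10:05:00.
`%d` extracts the 2-digit day of month: 26.

26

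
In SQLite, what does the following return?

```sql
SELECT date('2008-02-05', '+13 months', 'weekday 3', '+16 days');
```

Adding +13 months to 2008-02-05 gives 2009-03-05.
`weekday 3` advances to the next Wednesday; 2009-03-05 is a Thursday, so it moves forward to 2009-03-11.
Advancing 16 more days within March lands on 2009-03-27.

2009-03-27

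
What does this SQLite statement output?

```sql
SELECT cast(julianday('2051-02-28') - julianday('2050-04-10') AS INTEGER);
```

324

20 days remain in April 2050 after the 10th (30 − 10).
Full months from May 2050 through January 2051 contribute their day counts.
Then 28 days into February 2051.
Total: 20 + 31 + 30 + 31 + 31 + 30 + 31 + 30 + 31 + 31 + 28 = 324.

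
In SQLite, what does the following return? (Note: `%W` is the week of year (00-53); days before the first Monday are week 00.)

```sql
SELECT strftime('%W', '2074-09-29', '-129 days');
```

21

First apply '-129 days': 2074-09-29 → 2074-05-23.
2074-05-23 is a Wednesday. SQLite's %W counts Mondays since the year started; the result is 21.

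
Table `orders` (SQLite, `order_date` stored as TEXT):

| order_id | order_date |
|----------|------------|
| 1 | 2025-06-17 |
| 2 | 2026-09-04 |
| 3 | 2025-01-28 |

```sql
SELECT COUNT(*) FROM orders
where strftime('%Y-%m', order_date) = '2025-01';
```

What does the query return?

1

Rows with year-month 2025-01: 2025-01-28 → 1.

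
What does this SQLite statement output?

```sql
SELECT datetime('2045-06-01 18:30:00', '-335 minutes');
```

335 minutes = 5h 35m; -335 minutes from 2045-06-01 18:30:00 is 2045-06-01 12:55:00.

2045-06-01 12:55:00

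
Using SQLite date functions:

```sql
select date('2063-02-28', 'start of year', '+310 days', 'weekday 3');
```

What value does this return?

2063-11-07

`start of year` rewinds 2063-02-28 to 2063-01-01.
Applying '+310 days' to 2063-01-01: counting 310 days forward gives 2063-11-07.
`weekday 3` advances to the next Wednesday; 2063-11-07 is already a Wednesday, so it stays at 2063-11-07.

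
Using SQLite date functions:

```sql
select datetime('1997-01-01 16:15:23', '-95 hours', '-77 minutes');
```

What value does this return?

-95 hours from 1997-01-01 16:15:23 is 1996-12-28 17:15:23 (crosses midnight).
77 minutes = 1h 17m; -77 minutes from 1996-12-28 17:15:23 is 1996-12-28 15:58:23.

1996-12-28 15:58:23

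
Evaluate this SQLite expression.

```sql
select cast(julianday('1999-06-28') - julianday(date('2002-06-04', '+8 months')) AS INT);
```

Adding +8 months to 2002-06-04 gives 2003-02-04.
2 days remain in June 1999 after the 28th (30 − 28).
Full months from July 1999 through January 2003 contribute their day counts.
Then 4 days into February 2003.
Total: 2 + 31 + 31 + 30 + 31 + 30 + 31 + 31 + 29 + 31 + 30 + 31 + 30 + 31 + 31 + 30 + 31 + 30 + 31 + 31 + 28 + 31 + 30 + 31 + 30 + 31 + 31 + 30 + 31 + 30 + 31 + 31 + 28 + 31 + 30 + 31 + 30 + 31 + 31 + 30 + 31 + 30 + 31 + 31 + 4 = 1317.
The subtraction is earlier − later, so the result is −1317 → -1317.

-1317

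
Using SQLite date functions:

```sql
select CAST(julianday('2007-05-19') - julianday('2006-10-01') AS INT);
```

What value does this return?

230

30 days remain in October 2006 after the 1st (31 − 1).
Full months from November 2006 through April 2007 contribute their day counts.
Then 19 days into May 2007.
Total: 30 + 30 + 31 + 31 + 28 + 31 + 30 + 19 = 230.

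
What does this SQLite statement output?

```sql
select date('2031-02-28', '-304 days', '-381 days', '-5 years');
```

2024-04-14

Applying '-304 days' to 2031-02-28: counting 304 days back gives 2030-04-30.
Applying '-381 days' to 2030-04-30: counting 381 days back gives 2029-04-14.
Adding -5 years to 2029-04-14 gives 2024-04-14.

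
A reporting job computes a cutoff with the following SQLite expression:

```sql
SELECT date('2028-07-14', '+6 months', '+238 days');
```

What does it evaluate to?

Adding +6 months to 2028-07-14 gives 2029-01-14.
Applying '+238 days' to 2029-01-14: counting 238 days forward gives 2029-09-09.

2029-09-09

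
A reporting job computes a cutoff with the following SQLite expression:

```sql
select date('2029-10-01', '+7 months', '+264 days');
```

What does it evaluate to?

Adding +7 months to 2029-10-01 gives 2030-05-01.
Applying '+264 days' to 2030-05-01: counting 264 days forward gives 2031-01-20.

2031-01-20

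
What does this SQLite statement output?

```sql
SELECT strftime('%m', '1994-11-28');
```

11

`%m` extracts the 2-digit month (01-12): 11.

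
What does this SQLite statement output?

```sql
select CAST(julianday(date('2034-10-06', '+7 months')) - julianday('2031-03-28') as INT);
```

Adding +7 months to 2034-10-06 gives 2035-05-06.
3 days remain in March 2031 after the 28th (31 − 28).
Full months from April 2031 through April 2035 contribute their day counts.
Then 6 days into May 2035.
Total: 3 + 30 + 31 + 30 + 31 + 31 + 30 + 31 + 30 + 31 + 31 + 29 + 31 + 30 + 31 + 30 + 31 + 31 + 30 + 31 + 30 + 31 + 31 + 28 + 31 + 30 + 31 + 30 + 31 + 31 + 30 + 31 + 30 + 31 + 31 + 28 + 31 + 30 + 31 + 30 + 31 + 31 + 30 + 31 + 30 + 31 + 31 + 28 + 31 + 30 + 6 = 1500.

1500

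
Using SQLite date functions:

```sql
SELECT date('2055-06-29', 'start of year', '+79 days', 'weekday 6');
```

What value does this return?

2055-03-27

`start of year` rewinds 2055-06-29 to 2055-01-01.
Applying '+79 days' to 2055-01-01: counting 79 days forward gives 2055-03-21.
`weekday 6` advances to the next Saturday; 2055-03-21 is a Sunday, so it moves forward to 2055-03-27.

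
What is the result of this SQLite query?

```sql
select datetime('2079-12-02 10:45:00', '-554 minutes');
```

554 minutes = 9h 14m; -554 minutes from 2079-12-02 10:45:00 is 2079-12-02 01:31:00.

2079-12-02 01:31:00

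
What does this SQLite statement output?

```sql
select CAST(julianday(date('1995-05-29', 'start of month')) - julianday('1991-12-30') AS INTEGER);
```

`start of month` rewinds 1995-05-29 to 1995-05-01.
1 day remains in December 1991 after the 30th (31 − 30).
Full months from January 1992 through April 1995 contribute their day counts.
Then 1 day into May 1995.
Total: 1 + 31 + 29 + 31 + 30 + 31 + 30 + 31 + 31 + 30 + 31 + 30 + 31 + 31 + 28 + 31 + 30 + 31 + 30 + 31 + 31 + 30 + 31 + 30 + 31 + 31 + 28 + 31 + 30 + 31 + 30 + 31 + 31 + 30 + 31 + 30 + 31 + 31 + 28 + 31 + 30 + 1 = 1218.

1218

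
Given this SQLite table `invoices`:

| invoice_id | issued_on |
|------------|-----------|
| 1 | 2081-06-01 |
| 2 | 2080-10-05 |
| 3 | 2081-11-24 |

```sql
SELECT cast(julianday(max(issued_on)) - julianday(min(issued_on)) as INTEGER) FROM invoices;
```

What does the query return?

MIN = 2080-10-05, MAX = 2081-11-24.
26 days remain in October 2080 after the 5th (31 − 5).
Full months from November 2080 through October 2081 contribute their day counts.
Then 24 days into November 2081.
Total: 26 + 30 + 31 + 31 + 28 + 31 + 30 + 31 + 30 + 31 + 31 + 30 + 31 + 24 = 415.

415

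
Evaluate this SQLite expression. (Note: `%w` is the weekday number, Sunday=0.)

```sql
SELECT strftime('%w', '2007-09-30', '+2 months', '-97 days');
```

6

First apply '+2 months', '-97 days': 2007-09-30 → 2007-08-25.
2007-08-25 is a Saturday; with Sunday=0 that is 6.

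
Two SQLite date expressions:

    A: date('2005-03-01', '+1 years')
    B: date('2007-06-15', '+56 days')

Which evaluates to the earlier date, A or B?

A

A = 2006-03-01.
B = 2007-08-10.
A is earlier.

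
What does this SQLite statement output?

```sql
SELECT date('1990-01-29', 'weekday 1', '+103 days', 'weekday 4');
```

`weekday 1` advances to the next Monday; 1990-01-29 is already a Monday, so it stays at 1990-01-29.
Applying '+103 days' to 1990-01-29: counting 103 days forward gives 1990-05-12.
`weekday 4` advances to the next Thursday; 1990-05-12 is a Saturday, so it moves forward to 1990-05-17.

1990-05-17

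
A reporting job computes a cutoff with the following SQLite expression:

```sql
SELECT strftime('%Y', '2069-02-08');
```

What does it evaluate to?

`%Y` extracts the 4-digit year: 2069.

2069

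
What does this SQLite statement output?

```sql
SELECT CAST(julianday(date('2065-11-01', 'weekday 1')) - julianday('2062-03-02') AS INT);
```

`weekday 1` advances to the next Monday; 2065-11-01 is a Sunday, so it moves forward to 2065-11-02.
29 days remain in March 2062 after the 2nd (31 − 2).
Full months from April 2062 through October 2065 contribute their day counts.
Then 2 days into November 2065.
Total: 29 + 30 + 31 + 30 + 31 + 31 + 30 + 31 + 30 + 31 + 31 + 28 + 31 + 30 + 31 + 30 + 31 + 31 + 30 + 31 + 30 + 31 + 31 + 29 + 31 + 30 + 31 + 30 + 31 + 31 + 30 + 31 + 30 + 31 + 31 + 28 + 31 + 30 + 31 + 30 + 31 + 31 + 30 + 31 + 2 = 1341.

1341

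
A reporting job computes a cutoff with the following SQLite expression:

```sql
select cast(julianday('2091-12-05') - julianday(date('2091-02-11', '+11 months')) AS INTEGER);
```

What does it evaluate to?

Adding +11 months to 2091-02-11 gives 2092-01-11.
26 days remain in December 2091 after the 5th (31 − 5).
Then 11 days into January 2092.
Total: 26 + 11 = 37.
The subtraction is earlier − later, so the result is −37 → -37.

-37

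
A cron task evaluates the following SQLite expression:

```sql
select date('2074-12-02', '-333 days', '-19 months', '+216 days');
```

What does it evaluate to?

2073-01-05

Applying '-333 days' to 2074-12-02: counting 333 days back gives 2074-01-03.
Adding -19 months to 2074-01-03 gives 2072-06-03.
Applying '+216 days' to 2072-06-03: counting 216 days forward gives 2073-01-05.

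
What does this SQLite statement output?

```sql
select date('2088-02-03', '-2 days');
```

2088-02-01

Going back 2 days within February lands on 2088-02-01.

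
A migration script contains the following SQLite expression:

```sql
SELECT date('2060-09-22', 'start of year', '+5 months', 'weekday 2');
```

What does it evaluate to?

`start of year` rewinds 2060-09-22 to 2060-01-01.
Adding +5 months to 2060-01-01 gives 2060-06-01.
`weekday 2` advances to the next Tuesday; 2060-06-01 is already a Tuesday, so it stays at 2060-06-01.

2060-06-01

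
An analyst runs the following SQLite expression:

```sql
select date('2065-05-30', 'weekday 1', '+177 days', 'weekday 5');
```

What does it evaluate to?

`weekday 1` advances to the next Monday; 2065-05-30 is a Saturday, so it moves forward to 2065-06-01.
Applying '+177 days' to 2065-06-01: counting 177 days forward gives 2065-11-25.
`weekday 5` advances to the next Friday; 2065-11-25 is a Wednesday, so it moves forward to 2065-11-27.

2065-11-27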